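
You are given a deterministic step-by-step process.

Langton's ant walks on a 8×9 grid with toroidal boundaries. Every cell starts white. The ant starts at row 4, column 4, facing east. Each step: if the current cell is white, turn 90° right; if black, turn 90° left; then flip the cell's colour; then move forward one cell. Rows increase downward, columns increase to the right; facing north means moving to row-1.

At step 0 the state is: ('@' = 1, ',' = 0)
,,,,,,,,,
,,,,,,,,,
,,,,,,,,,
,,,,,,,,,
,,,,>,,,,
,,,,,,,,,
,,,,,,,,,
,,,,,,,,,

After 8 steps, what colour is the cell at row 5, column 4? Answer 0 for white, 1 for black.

1

0) ,,,,,,,,,
,,,,,,,,,
,,,,,,,,,
,,,,,,,,,
,,,,>,,,,
,,,,,,,,,
,,,,,,,,,
,,,,,,,,,
1) ,,,,,,,,,
,,,,,,,,,
,,,,,,,,,
,,,,,,,,,
,,,,@,,,,
,,,,v,,,,
,,,,,,,,,
,,,,,,,,,
2) ,,,,,,,,,
,,,,,,,,,
,,,,,,,,,
,,,,,,,,,
,,,,@,,,,
,,,<@,,,,
,,,,,,,,,
,,,,,,,,,
3) ,,,,,,,,,
,,,,,,,,,
,,,,,,,,,
,,,,,,,,,
,,,^@,,,,
,,,@@,,,,
,,,,,,,,,
,,,,,,,,,
4) ,,,,,,,,,
,,,,,,,,,
,,,,,,,,,
,,,,,,,,,
,,,@>,,,,
,,,@@,,,,
,,,,,,,,,
,,,,,,,,,
5) ,,,,,,,,,
,,,,,,,,,
,,,,,,,,,
,,,,^,,,,
,,,@,,,,,
,,,@@,,,,
,,,,,,,,,
,,,,,,,,,
6) ,,,,,,,,,
,,,,,,,,,
,,,,,,,,,
,,,,@>,,,
,,,@,,,,,
,,,@@,,,,
,,,,,,,,,
,,,,,,,,,
7) ,,,,,,,,,
,,,,,,,,,
,,,,,,,,,
,,,,@@,,,
,,,@,v,,,
,,,@@,,,,
,,,,,,,,,
,,,,,,,,,
8) ,,,,,,,,,
,,,,,,,,,
,,,,,,,,,
,,,,@@,,,
,,,@<@,,,
,,,@@,,,,
,,,,,,,,,
,,,,,,,,,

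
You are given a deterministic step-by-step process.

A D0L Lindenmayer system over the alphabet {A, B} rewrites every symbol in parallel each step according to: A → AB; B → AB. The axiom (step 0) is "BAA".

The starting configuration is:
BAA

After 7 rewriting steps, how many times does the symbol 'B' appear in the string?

t=0: BAA
t=1: ABABAB
t=2: ABABABABABAB
t=3: ABABABABABABABABABABABAB
t=4: ABABABABABABABABABABABABABABABABABABABABABABABAB
t=5: ABABABABABABABABABABABABABABABABABABABABABABABABABABABABABABABABABABABABABABABABABABABABABABABAB
t=6: ABABABABABABABABABABABABABABABABABABABABABABABABABABABABAB…ABABABABABABABABABABABABABABABABABABABABABABABABABABABABAB  (len 192)
t=7: ABABABABABABABABABABABABABABABABABABABABABABABABABABABABAB…ABABABABABABABABABABABABABABABABABABABABABABABABABABABABAB  (len 384)

192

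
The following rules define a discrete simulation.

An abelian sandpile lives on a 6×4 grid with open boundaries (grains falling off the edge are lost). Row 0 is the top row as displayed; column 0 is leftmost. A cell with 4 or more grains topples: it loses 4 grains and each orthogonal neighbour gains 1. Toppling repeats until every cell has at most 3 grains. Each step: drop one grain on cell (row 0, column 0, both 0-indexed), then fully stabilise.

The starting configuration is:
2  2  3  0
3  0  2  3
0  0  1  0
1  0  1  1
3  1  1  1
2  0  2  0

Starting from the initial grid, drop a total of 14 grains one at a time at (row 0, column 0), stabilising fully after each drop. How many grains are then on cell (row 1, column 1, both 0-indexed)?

[0] 2  2  3  0
3  0  2  3
0  0  1  0
1  0  1  1
3  1  1  1
2  0  2  0
[1] 3  2  3  0
3  0  2  3
0  0  1  0
1  0  1  1
3  1  1  1
2  0  2  0
[2] 1  3  3  0
0  1  2  3
1  0  1  0
1  0  1  1
3  1  1  1
2  0  2  0
[3] 2  3  3  0
0  1  2  3
1  0  1  0
1  0  1  1
3  1  1  1
2  0  2  0
[4] 3  3  3  0
0  1  2  3
1  0  1  0
1  0  1  1
3  1  1  1
2  0  2  0
[5] 1  1  0  1
1  2  3  3
1  0  1  0
1  0  1  1
3  1  1  1
2  0  2  0
[6] 2  1  0  1
1  2  3  3
1  0  1  0
1  0  1  1
3  1  1  1
2  0  2  0
[7] 3  1  0  1
1  2  3  3
1  0  1  0
1  0  1  1
3  1  1  1
2  0  2  0
[8] 0  2  0  1
2  2  3  3
1  0  1  0
1  0  1  1
3  1  1  1
2  0  2  0
[9] 1  2  0  1
2  2  3  3
1  0  1  0
1  0  1  1
3  1  1  1
2  0  2  0
[10] 2  2  0  1
2  2  3  3
1  0  1  0
1  0  1  1
3  1  1  1
2  0  2  0
[11] 3  2  0  1
2  2  3  3
1  0  1  0
1  0  1  1
3  1  1  1
2  0  2  0
[12] 0  3  0  1
3  2  3  3
1  0  1  0
1  0  1  1
3  1  1  1
2  0  2  0
[13] 1  3  0  1
3  2  3  3
1  0  1  0
1  0  1  1
3  1  1  1
2  0  2  0
[14] 2  3  0  1
3  2  3  3
1  0  1  0
1  0  1  1
3  1  1  1
2  0  2  0

2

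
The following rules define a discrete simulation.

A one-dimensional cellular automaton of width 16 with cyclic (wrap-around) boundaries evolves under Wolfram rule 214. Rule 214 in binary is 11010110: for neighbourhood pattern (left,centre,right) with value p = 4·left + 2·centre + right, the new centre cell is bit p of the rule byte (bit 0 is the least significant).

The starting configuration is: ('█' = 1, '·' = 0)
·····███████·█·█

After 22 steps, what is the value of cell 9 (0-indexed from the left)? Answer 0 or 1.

t=0: ·····███████·█·█
t=1: █···█·██████·█·█
t=2: ██·██··█████·█··
t=3: ·█··███·████·███
t=4: ·███·██··███··██
t=5: ··██··███·████·█
t=6: ██·███·██··███·█
t=7: ██··██··███·██··
t=8: ·███·███·██··███
t=9: ··██··██··███·██
t=10: ██·███·███·██··█
t=11: ██··██··██··███·
t=12: ·███·███·███·██·
t=13: █·██··██··██··██
t=14: █··███·███·███·█
t=15: ███·██··██··██··
t=16: ·██··███·███·███
t=17: ··███·██··██··██
t=18: ██·██··███·███·█
t=19: ██··███·██··██··
t=20: ·███·██··███·███
t=21: ··██··███·██··██
t=22: ██·███·██··███·█

0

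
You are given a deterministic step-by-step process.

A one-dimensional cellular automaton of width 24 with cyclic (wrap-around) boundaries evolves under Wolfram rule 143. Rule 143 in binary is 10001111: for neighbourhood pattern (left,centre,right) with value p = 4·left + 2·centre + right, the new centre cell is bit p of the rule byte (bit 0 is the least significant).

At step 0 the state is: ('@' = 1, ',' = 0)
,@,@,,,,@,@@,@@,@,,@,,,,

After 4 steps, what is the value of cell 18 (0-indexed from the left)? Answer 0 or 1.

1

k=0  ,@,@,,,,@,@@,@@,@,,@,,,,
k=1  @@,@,@@@@,@,,@,,@,@@,@@@
k=2  @,,@,@@@,,@,@@,@@,@,,@@@
k=3  ,,@@,@@,,@@,@,,@,,@,@@@@
k=4  ,@@,,@,,@@,,@,@@,@@,@@@,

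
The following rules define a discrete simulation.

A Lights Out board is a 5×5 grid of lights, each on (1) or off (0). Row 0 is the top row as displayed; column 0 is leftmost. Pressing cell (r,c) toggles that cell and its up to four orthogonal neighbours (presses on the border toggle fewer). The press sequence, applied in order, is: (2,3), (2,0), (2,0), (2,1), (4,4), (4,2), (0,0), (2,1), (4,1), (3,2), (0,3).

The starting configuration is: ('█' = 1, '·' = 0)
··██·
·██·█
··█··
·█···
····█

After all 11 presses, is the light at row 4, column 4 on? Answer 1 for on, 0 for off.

gen 0: ··██·
·██·█
··█··
·█···
····█
gen 1: ··██·
·████
···██
·█·█·
····█
gen 2: ··██·
█████
██·██
██·█·
····█
gen 3: ··██·
·████
···██
·█·█·
····█
gen 4: ··██·
··███
█████
···█·
····█
gen 5: ··██·
··███
█████
···██
···█·
gen 6: ··██·
··███
█████
··███
·██··
gen 7: ████·
█·███
█████
··███
·██··
gen 8: ████·
█████
···██
·████
·██··
gen 9: ████·
█████
···██
··███
█····
gen 10: ████·
█████
··███
·█··█
█·█··
gen 11: ██··█
███·█
··███
·█··█
█·█··

0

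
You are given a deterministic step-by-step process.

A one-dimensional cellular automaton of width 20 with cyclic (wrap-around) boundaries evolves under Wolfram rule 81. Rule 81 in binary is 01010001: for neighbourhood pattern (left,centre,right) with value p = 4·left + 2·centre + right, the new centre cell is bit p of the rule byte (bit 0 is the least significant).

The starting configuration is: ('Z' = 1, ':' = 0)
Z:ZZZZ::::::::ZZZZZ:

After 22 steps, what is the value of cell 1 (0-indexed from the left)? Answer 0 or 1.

step 0: Z:ZZZZ::::::::ZZZZZ:
step 1: :::::ZZZZZZZZ:::::Z:
step 2: ZZZZ::::::::ZZZZZ::Z
step 3: :::ZZZZZZZZ:::::ZZ::
step 4: ZZ::::::::ZZZZZ::ZZZ
step 5: :ZZZZZZZZ:::::ZZ::::
step 6: ::::::::ZZZZZ::ZZZZZ
step 7: ZZZZZZZ:::::ZZ:::::Z
step 8: ::::::ZZZZZ::ZZZZZ::
step 9: ZZZZZ:::::ZZ:::::ZZZ
step 10: ::::ZZZZZ::ZZZZZ::::
step 11: ZZZ:::::ZZ:::::ZZZZZ
step 12: ::ZZZZZ::ZZZZZ::::::
step 13: Z:::::ZZ:::::ZZZZZZZ
step 14: ZZZZZ::ZZZZZ::::::::
step 15: ::::ZZ:::::ZZZZZZZZ:
step 16: ZZZ::ZZZZZ::::::::ZZ
step 17: ::ZZ:::::ZZZZZZZZ:::
step 18: Z::ZZZZZ::::::::ZZZZ
step 19: ZZ:::::ZZZZZZZZ:::::
step 20: :ZZZZZ::::::::ZZZZZ:
step 21: :::::ZZZZZZZZ:::::ZZ
step 22: ZZZZ::::::::ZZZZZ::Z

1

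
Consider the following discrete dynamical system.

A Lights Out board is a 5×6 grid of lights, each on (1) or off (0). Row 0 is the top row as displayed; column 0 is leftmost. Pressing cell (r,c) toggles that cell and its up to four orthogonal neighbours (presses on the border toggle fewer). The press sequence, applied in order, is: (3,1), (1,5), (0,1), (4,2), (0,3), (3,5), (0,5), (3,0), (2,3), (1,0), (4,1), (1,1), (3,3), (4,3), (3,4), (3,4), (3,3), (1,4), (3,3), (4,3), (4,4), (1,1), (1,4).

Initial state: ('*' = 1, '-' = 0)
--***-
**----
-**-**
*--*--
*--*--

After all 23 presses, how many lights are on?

15

t=0: --***-
**----
-**-**
*--*--
*--*--
t=1: --***-
**----
--*-**
-***--
**-*--
t=2: --****
**--**
--*-*-
-***--
**-*--
t=3: **-***
*---**
--*-*-
-***--
**-*--
t=4: **-***
*---**
--*-*-
-*-*--
*-*---
t=5: ***--*
*--***
--*-*-
-*-*--
*-*---
t=6: ***--*
*--***
--*-**
-*-***
*-*--*
t=7: ***-*-
*--**-
--*-**
-*-***
*-*--*
t=8: ***-*-
*--**-
*-*-**
*--***
--*--*
t=9: ***-*-
*---*-
*--*-*
*---**
--*--*
t=10: -**-*-
-*--*-
---*-*
*---**
--*--*
t=11: -**-*-
-*--*-
---*-*
**--**
**---*
t=12: --*-*-
*-*-*-
-*-*-*
**--**
**---*
t=13: --*-*-
*-*-*-
-*---*
****-*
**-*-*
t=14: --*-*-
*-*-*-
-*---*
***--*
***-**
t=15: --*-*-
*-*-*-
-*--**
*****-
***--*
t=16: --*-*-
*-*-*-
-*---*
***--*
***-**
t=17: --*-*-
*-*-*-
-*-*-*
**-***
******
t=18: --*---
*-**-*
-*-***
**-***
******
t=19: --*---
*-**-*
-*--**
***--*
***-**
t=20: --*---
*-**-*
-*--**
****-*
**-*-*
t=21: --*---
*-**-*
-*--**
******
**--*-
t=22: -**---
-*-*-*
----**
******
**--*-
t=23: -**-*-
-*--*-
-----*
******
**--*-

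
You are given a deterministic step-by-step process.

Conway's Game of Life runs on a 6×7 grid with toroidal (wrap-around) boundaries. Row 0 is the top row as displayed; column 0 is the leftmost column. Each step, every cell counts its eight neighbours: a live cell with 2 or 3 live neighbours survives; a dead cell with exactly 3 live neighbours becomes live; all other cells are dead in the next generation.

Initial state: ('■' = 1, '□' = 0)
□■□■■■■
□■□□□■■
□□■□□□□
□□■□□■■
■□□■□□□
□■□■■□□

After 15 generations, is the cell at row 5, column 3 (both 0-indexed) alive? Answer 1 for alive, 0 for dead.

1

0) □■□■■■■
□■□□□■■
□□■□□□□
□□■□□■■
■□□■□□□
□■□■■□□
1) □■□■□□■
□■□■□□■
■■■□□□□
□■■■□□■
■■□■□■■
□■□□□□■
2) □■□□□■■
□□□■□□■
□□□□□□■
□□□■■■□
□□□■■■□
□■□□■□□
3) □□■□■■■
□□□□□□■
□□□■□□■
□□□■□□■
□□■□□□□
■□■■□□■
4) □■■□■□□
■□□■■□■
■□□□□■■
□□■■□□□
■■■□□□■
■□■□■□■
5) □□■□■□□
□□■■■□□
■■■□□■□
□□■■□■□
□□□□□■■
□□□□□□■
6) □□■□■■□
□□□□■■□
□□□□□■■
■□■■□■□
□□□□■■■
□□□□□□■
7) □□□■■□■
□□□■□□□
□□□■□□□
■□□■□□□
■□□■■□□
□□□■□□■
8) □□■■■■□
□□■■□□□
□□■■■□□
□□■■□□□
■□■■■□■
■□■□□□■
9) □□□□■■■
□■□□□■□
□■□□■□□
□□□□□■□
■□□□■■■
■□□□□□□
10) ■□□□■■■
■□□□□□■
□□□□■■□
■□□□□□□
■□□□■■□
■□□□□□□
11) □■□□□■□
■□□□□□□
■□□□□■□
□□□□□□□
■■□□□□□
■■□□□□□
12) □■□□□□■
■■□□□□□
□□□□□□■
■■□□□□■
■■□□□□□
□□■□□□■
13) □■■□□□■
□■□□□□■
□□□□□□■
□■□□□□■
□□■□□□□
□□■□□□■
14) □■■□□■■
□■■□□■■
□□□□□■■
■□□□□□□
■■■□□□□
■□■■□□□
15) □□□□■■□
□■■□■□□
□■□□□■□
■□□□□□□
■□■■□□■
□□□■□□□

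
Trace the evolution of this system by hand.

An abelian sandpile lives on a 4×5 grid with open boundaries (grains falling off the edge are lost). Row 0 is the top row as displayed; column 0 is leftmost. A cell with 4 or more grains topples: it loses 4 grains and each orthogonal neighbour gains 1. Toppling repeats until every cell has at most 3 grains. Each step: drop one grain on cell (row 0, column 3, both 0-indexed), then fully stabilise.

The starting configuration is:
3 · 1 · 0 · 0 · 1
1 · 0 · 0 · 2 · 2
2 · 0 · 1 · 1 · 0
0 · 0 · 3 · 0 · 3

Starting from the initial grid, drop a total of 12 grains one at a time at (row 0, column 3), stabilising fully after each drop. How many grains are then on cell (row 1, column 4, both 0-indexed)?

0

k=0  3 · 1 · 0 · 0 · 1
1 · 0 · 0 · 2 · 2
2 · 0 · 1 · 1 · 0
0 · 0 · 3 · 0 · 3
k=1  3 · 1 · 0 · 1 · 1
1 · 0 · 0 · 2 · 2
2 · 0 · 1 · 1 · 0
0 · 0 · 3 · 0 · 3
k=2  3 · 1 · 0 · 2 · 1
1 · 0 · 0 · 2 · 2
2 · 0 · 1 · 1 · 0
0 · 0 · 3 · 0 · 3
k=3  3 · 1 · 0 · 3 · 1
1 · 0 · 0 · 2 · 2
2 · 0 · 1 · 1 · 0
0 · 0 · 3 · 0 · 3
k=4  3 · 1 · 1 · 0 · 2
1 · 0 · 0 · 3 · 2
2 · 0 · 1 · 1 · 0
0 · 0 · 3 · 0 · 3
k=5  3 · 1 · 1 · 1 · 2
1 · 0 · 0 · 3 · 2
2 · 0 · 1 · 1 · 0
0 · 0 · 3 · 0 · 3
k=6  3 · 1 · 1 · 2 · 2
1 · 0 · 0 · 3 · 2
2 · 0 · 1 · 1 · 0
0 · 0 · 3 · 0 · 3
k=7  3 · 1 · 1 · 3 · 2
1 · 0 · 0 · 3 · 2
2 · 0 · 1 · 1 · 0
0 · 0 · 3 · 0 · 3
k=8  3 · 1 · 2 · 1 · 3
1 · 0 · 1 · 0 · 3
2 · 0 · 1 · 2 · 0
0 · 0 · 3 · 0 · 3
k=9  3 · 1 · 2 · 2 · 3
1 · 0 · 1 · 0 · 3
2 · 0 · 1 · 2 · 0
0 · 0 · 3 · 0 · 3
k=10  3 · 1 · 2 · 3 · 3
1 · 0 · 1 · 0 · 3
2 · 0 · 1 · 2 · 0
0 · 0 · 3 · 0 · 3
k=11  3 · 1 · 3 · 1 · 1
1 · 0 · 1 · 2 · 0
2 · 0 · 1 · 2 · 1
0 · 0 · 3 · 0 · 3
k=12  3 · 1 · 3 · 2 · 1
1 · 0 · 1 · 2 · 0
2 · 0 · 1 · 2 · 1
0 · 0 · 3 · 0 · 3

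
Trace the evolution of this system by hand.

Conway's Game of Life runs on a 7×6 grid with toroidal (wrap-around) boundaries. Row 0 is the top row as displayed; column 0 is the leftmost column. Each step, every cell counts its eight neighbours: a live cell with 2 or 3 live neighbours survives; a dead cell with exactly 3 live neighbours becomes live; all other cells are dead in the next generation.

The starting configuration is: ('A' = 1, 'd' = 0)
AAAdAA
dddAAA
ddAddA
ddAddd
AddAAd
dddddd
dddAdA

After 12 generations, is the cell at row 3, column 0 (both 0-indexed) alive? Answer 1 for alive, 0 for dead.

k=0  AAAdAA
dddAAA
ddAddA
ddAddd
AddAAd
dddddd
dddAdA
k=1  dAAddd
dddddd
ddAddA
dAAdAA
dddAdd
dddAdA
dAAAdA
k=2  AAdAdd
dAAddd
AAAAAA
AAAdAA
AddAdA
AddAdd
dAdAdd
k=3  AddAdd
dddddd
dddddd
dddddd
dddAdd
AAdAdA
dAdAAd
k=4  ddAAAd
dddddd
dddddd
dddddd
AdAdAd
AAdAdA
dAdAdd
k=5  ddAAAd
dddAdd
dddddd
dddddd
AdAAAd
dddAdA
dAdddA
k=6  ddAAAd
ddAAAd
dddddd
dddAdd
ddAAAA
dAdAdA
AddddA
k=7  dAAddd
ddAdAd
ddAdAd
ddAAdd
AddddA
dAdAdd
AAdddA
k=8  ddAAdA
ddAddd
dAAdAd
dAAAAA
AAdAAd
dAAdAd
dddddd
k=9  ddAAdd
ddddAd
AdddAA
dddddd
dddddd
AAAdAA
dAddAd
k=10  ddAAAd
ddddAd
ddddAA
dddddA
AAdddA
AAAAAA
ddddAd
k=11  ddddAA
dddddd
ddddAA
dddddd
dddAdd
ddAAdd
Addddd
k=12  dddddA
dddddd
dddddd
ddddAd
ddAAdd
ddAAdd
dddAAA

0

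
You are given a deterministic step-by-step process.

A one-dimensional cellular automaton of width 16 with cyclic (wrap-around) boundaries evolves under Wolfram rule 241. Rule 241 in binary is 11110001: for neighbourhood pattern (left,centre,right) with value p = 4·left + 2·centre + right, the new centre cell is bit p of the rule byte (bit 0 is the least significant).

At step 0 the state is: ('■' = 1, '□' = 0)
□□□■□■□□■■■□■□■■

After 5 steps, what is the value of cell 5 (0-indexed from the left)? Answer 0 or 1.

1

step 0: □□□■□■□□■■■□■□■■
step 1: ■■□□■□■□□■■■□■□■
step 2: ■■■□□■□■□□■■■□■□
step 3: □■■■□□■□■□□■■■□■
step 4: ■□■■■□□■□■□□■■■□
step 5: □■□■■■□□■□■□□■■■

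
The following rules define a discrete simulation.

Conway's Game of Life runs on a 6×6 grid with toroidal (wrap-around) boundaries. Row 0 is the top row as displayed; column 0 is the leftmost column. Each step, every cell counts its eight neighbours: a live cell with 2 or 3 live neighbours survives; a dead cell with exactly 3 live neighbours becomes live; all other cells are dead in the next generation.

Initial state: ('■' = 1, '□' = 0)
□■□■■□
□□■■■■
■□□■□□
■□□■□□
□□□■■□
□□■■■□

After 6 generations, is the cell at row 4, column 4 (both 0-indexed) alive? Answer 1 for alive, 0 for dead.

t=0: □■□■■□
□□■■■■
■□□■□□
■□□■□□
□□□■■□
□□■■■□
t=1: □■□□□□
■■□□□■
■■□□□□
□□■■□■
□□□□□■
□□□□□■
t=2: □■□□□■
□□■□□■
□□□□■□
□■■□■■
■□□□□■
■□□□□□
t=3: □■□□□■
■□□□■■
■■■□■□
□■□■■□
□□□□■□
□■□□□□
t=4: □■□□■■
□□■■■□
□□■□□□
■■□□■□
□□■■■□
■□□□□□
t=5: ■■■□■■
□■■□■■
□□■□■■
□■□□■■
■□■■■□
■■■□□□
t=6: □□□□■□
□□□□□□
□□■□□□
□■□□□□
□□□□■□
□□□□□□

1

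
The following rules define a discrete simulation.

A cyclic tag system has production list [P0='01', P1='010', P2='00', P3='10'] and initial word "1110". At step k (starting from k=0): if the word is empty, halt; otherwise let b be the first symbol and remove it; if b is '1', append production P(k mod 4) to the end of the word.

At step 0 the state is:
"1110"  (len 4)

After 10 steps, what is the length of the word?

0) "1110"  (len 4)
1) "11001"  (len 5)
2) "1001010"  (len 7)
3) "00101000"  (len 8)
4) "0101000"  (len 7)
5) "101000"  (len 6)
6) "01000010"  (len 8)
7) "1000010"  (len 7)
8) "00001010"  (len 8)
9) "0001010"  (len 7)
10) "001010"  (len 6)

6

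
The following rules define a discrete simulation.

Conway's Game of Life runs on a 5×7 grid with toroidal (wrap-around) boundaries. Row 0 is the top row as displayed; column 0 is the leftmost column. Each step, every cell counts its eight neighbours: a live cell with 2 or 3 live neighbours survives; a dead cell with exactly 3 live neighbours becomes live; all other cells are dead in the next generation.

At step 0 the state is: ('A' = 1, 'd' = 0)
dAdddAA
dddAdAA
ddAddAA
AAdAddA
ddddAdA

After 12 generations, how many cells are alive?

gen 0: dAdddAA
dddAdAA
ddAddAA
AAdAddA
ddddAdA
gen 1: ddddddd
ddAdddd
dAAAddd
dAAAAdd
dAAdAdd
gen 2: dAAAddd
dAAAddd
ddddAdd
AdddAdd
dAddAdd
gen 3: AdddAdd
dAddAdd
dAAdAdd
dddAAAd
AAddAdd
gen 4: AddAAAd
AAAdAAd
dAAdddd
AddddAd
AAddddA
gen 5: dddAddd
AddddAd
ddAAAAd
ddAdddd
dAddddd
gen 6: ddddddd
ddAddAA
dAAAAAA
dAAdAdd
ddAdddd
gen 7: ddddddd
AAAdddA
ddddddA
AdddAdd
dAAAddd
gen 8: dddAddd
AAddddA
dddddAA
AAAAddd
dAAAddd
gen 9: dddAddd
AddddAA
dddddAd
AddAAdA
AdddAdd
gen 10: AdddAAd
ddddAAA
ddddddd
AddAAdA
AdddAAA
gen 11: AddAddd
ddddAdA
AddAddd
AddAAdd
dAddddd
gen 12: Adddddd
AddAAdA
AddAdAA
AAAAAdd
AAAAAdd

19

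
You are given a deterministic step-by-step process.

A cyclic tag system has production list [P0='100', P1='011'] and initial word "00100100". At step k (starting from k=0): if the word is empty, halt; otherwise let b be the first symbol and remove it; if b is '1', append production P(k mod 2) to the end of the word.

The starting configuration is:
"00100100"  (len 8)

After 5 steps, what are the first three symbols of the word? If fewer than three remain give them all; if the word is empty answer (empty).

0) "00100100"  (len 8)
1) "0100100"  (len 7)
2) "100100"  (len 6)
3) "00100100"  (len 8)
4) "0100100"  (len 7)
5) "100100"  (len 6)

100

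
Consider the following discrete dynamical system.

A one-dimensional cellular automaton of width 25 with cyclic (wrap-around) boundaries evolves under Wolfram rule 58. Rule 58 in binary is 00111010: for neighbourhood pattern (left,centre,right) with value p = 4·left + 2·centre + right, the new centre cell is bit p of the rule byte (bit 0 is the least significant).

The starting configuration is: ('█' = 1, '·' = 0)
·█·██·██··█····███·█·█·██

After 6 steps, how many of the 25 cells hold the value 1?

0) ·█·██·██··█····███·█·█·██
1) █·██·██·██·█··██··█·█·██·
2) ·██·██·██·█·███·██·█·██·█
3) ██·██·██·█·██··██·█·██·█·
4) █·██·██·█·██·███·█·██·█·█
5) ·██·██·█·██·██··█·██·█·██
6) ██·██·█·██·██·██·██·█·██·

16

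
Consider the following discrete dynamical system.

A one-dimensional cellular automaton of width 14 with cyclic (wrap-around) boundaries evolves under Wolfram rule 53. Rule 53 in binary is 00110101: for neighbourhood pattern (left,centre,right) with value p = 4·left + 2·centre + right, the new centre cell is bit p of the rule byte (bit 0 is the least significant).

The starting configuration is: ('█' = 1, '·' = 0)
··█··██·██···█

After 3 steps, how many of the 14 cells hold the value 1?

7

t=0: ··█··██·██···█
t=1: █·██···█··██·█
t=2: ·█··██·██···█·
t=3: ·██···█··██·██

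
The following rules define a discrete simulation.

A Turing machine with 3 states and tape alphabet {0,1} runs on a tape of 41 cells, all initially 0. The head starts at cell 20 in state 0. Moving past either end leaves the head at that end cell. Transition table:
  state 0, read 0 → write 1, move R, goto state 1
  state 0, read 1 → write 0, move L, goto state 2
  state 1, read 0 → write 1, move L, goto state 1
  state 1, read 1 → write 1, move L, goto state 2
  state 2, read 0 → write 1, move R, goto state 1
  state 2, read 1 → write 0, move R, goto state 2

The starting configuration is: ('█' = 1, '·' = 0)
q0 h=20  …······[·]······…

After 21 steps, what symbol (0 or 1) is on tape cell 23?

gen 0: q0 h=20  …······[·]······…
gen 1: q1 h=21  …·····█[·]······…
gen 2: q1 h=20  …······[█]█·····…
gen 3: q2 h=19  …······[·]██····…
gen 4: q1 h=20  …·····█[█]█·····…
gen 5: q2 h=19  …······[█]██····…
gen 6: q2 h=20  …······[█]█·····…
gen 7: q2 h=21  …······[█]······…
gen 8: q2 h=22  …······[·]······…
gen 9: q1 h=23  …·····█[·]······…
gen 10: q1 h=22  …······[█]█·····…
gen 11: q2 h=21  …······[·]██····…
gen 12: q1 h=22  …·····█[█]█·····…
gen 13: q2 h=21  …······[█]██····…
gen 14: q2 h=22  …······[█]█·····…
gen 15: q2 h=23  …······[█]······…
gen 16: q2 h=24  …······[·]······…
gen 17: q1 h=25  …·····█[·]······…
gen 18: q1 h=24  …······[█]█·····…
gen 19: q2 h=23  …······[·]██····…
gen 20: q1 h=24  …·····█[█]█·····…
gen 21: q2 h=23  …······[█]██····…

1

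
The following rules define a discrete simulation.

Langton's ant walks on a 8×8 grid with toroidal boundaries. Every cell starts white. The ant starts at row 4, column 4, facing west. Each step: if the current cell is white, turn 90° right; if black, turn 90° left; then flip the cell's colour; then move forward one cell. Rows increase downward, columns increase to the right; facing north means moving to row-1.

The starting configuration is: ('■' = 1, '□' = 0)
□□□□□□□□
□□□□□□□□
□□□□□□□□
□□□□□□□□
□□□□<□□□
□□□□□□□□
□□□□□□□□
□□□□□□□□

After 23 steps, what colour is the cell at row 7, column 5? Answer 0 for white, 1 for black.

gen 0: □□□□□□□□
□□□□□□□□
□□□□□□□□
□□□□□□□□
□□□□<□□□
□□□□□□□□
□□□□□□□□
□□□□□□□□
gen 1: □□□□□□□□
□□□□□□□□
□□□□□□□□
□□□□^□□□
□□□□■□□□
□□□□□□□□
□□□□□□□□
□□□□□□□□
gen 2: □□□□□□□□
□□□□□□□□
□□□□□□□□
□□□□■>□□
□□□□■□□□
□□□□□□□□
□□□□□□□□
□□□□□□□□
gen 3: □□□□□□□□
□□□□□□□□
□□□□□□□□
□□□□■■□□
□□□□■v□□
□□□□□□□□
□□□□□□□□
□□□□□□□□
gen 4: □□□□□□□□
□□□□□□□□
□□□□□□□□
□□□□■■□□
□□□□<■□□
□□□□□□□□
□□□□□□□□
□□□□□□□□
gen 5: □□□□□□□□
□□□□□□□□
□□□□□□□□
□□□□■■□□
□□□□□■□□
□□□□v□□□
□□□□□□□□
□□□□□□□□
gen 6: □□□□□□□□
□□□□□□□□
□□□□□□□□
□□□□■■□□
□□□□□■□□
□□□<■□□□
□□□□□□□□
□□□□□□□□
gen 7: □□□□□□□□
□□□□□□□□
□□□□□□□□
□□□□■■□□
□□□^□■□□
□□□■■□□□
□□□□□□□□
□□□□□□□□
gen 8: □□□□□□□□
□□□□□□□□
□□□□□□□□
□□□□■■□□
□□□■>■□□
□□□■■□□□
□□□□□□□□
□□□□□□□□
gen 9: □□□□□□□□
□□□□□□□□
□□□□□□□□
□□□□■■□□
□□□■■■□□
□□□■v□□□
□□□□□□□□
□□□□□□□□
gen 10: □□□□□□□□
□□□□□□□□
□□□□□□□□
□□□□■■□□
□□□■■■□□
□□□■□>□□
□□□□□□□□
□□□□□□□□
gen 11: □□□□□□□□
□□□□□□□□
□□□□□□□□
□□□□■■□□
□□□■■■□□
□□□■□■□□
□□□□□v□□
□□□□□□□□
gen 12: □□□□□□□□
□□□□□□□□
□□□□□□□□
□□□□■■□□
□□□■■■□□
□□□■□■□□
□□□□<■□□
□□□□□□□□
gen 13: □□□□□□□□
□□□□□□□□
□□□□□□□□
□□□□■■□□
□□□■■■□□
□□□■^■□□
□□□□■■□□
□□□□□□□□
gen 14: □□□□□□□□
□□□□□□□□
□□□□□□□□
□□□□■■□□
□□□■■■□□
□□□■■>□□
□□□□■■□□
□□□□□□□□
gen 15: □□□□□□□□
□□□□□□□□
□□□□□□□□
□□□□■■□□
□□□■■^□□
□□□■■□□□
□□□□■■□□
□□□□□□□□
gen 16: □□□□□□□□
□□□□□□□□
□□□□□□□□
□□□□■■□□
□□□■<□□□
□□□■■□□□
□□□□■■□□
□□□□□□□□
gen 17: □□□□□□□□
□□□□□□□□
□□□□□□□□
□□□□■■□□
□□□■□□□□
□□□■v□□□
□□□□■■□□
□□□□□□□□
gen 18: □□□□□□□□
□□□□□□□□
□□□□□□□□
□□□□■■□□
□□□■□□□□
□□□■□>□□
□□□□■■□□
□□□□□□□□
gen 19: □□□□□□□□
□□□□□□□□
□□□□□□□□
□□□□■■□□
□□□■□□□□
□□□■□■□□
□□□□■v□□
□□□□□□□□
gen 20: □□□□□□□□
□□□□□□□□
□□□□□□□□
□□□□■■□□
□□□■□□□□
□□□■□■□□
□□□□■□>□
□□□□□□□□
gen 21: □□□□□□□□
□□□□□□□□
□□□□□□□□
□□□□■■□□
□□□■□□□□
□□□■□■□□
□□□□■□■□
□□□□□□v□
gen 22: □□□□□□□□
□□□□□□□□
□□□□□□□□
□□□□■■□□
□□□■□□□□
□□□■□■□□
□□□□■□■□
□□□□□<■□
gen 23: □□□□□□□□
□□□□□□□□
□□□□□□□□
□□□□■■□□
□□□■□□□□
□□□■□■□□
□□□□■^■□
□□□□□■■□

1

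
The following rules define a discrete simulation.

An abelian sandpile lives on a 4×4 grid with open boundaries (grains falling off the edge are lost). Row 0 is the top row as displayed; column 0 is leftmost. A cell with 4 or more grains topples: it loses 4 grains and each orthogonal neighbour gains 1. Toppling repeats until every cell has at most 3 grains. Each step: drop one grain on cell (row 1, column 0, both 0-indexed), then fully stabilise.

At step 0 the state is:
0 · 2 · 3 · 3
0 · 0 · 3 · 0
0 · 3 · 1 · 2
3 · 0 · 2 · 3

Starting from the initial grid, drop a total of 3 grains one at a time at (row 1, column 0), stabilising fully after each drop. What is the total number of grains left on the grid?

t=0: 0 · 2 · 3 · 3
0 · 0 · 3 · 0
0 · 3 · 1 · 2
3 · 0 · 2 · 3
t=1: 0 · 2 · 3 · 3
1 · 0 · 3 · 0
0 · 3 · 1 · 2
3 · 0 · 2 · 3
t=2: 0 · 2 · 3 · 3
2 · 0 · 3 · 0
0 · 3 · 1 · 2
3 · 0 · 2 · 3
t=3: 0 · 2 · 3 · 3
3 · 0 · 3 · 0
0 · 3 · 1 · 2
3 · 0 · 2 · 3

28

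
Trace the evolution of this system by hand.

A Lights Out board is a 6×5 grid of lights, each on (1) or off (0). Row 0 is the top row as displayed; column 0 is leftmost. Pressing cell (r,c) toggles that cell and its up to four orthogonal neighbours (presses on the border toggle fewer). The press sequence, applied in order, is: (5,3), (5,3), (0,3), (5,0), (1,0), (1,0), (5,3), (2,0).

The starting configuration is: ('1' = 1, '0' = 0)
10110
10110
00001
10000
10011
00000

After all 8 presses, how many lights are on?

0) 10110
10110
00001
10000
10011
00000
1) 10110
10110
00001
10000
10001
00111
2) 10110
10110
00001
10000
10011
00000
3) 10001
10100
00001
10000
10011
00000
4) 10001
10100
00001
10000
00011
11000
5) 00001
01100
10001
10000
00011
11000
6) 10001
10100
00001
10000
00011
11000
7) 10001
10100
00001
10000
00001
11111
8) 10001
00100
11001
00000
00001
11111

12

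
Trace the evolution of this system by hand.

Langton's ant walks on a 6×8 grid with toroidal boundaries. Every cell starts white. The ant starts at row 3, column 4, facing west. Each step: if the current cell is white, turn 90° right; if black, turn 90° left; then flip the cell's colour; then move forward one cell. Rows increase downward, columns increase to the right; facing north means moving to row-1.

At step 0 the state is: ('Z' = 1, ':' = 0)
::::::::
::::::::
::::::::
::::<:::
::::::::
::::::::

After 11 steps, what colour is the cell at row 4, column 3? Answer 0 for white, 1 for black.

0) ::::::::
::::::::
::::::::
::::<:::
::::::::
::::::::
1) ::::::::
::::::::
::::^:::
::::Z:::
::::::::
::::::::
2) ::::::::
::::::::
::::Z>::
::::Z:::
::::::::
::::::::
3) ::::::::
::::::::
::::ZZ::
::::Zv::
::::::::
::::::::
4) ::::::::
::::::::
::::ZZ::
::::<Z::
::::::::
::::::::
5) ::::::::
::::::::
::::ZZ::
:::::Z::
::::v:::
::::::::
6) ::::::::
::::::::
::::ZZ::
:::::Z::
:::<Z:::
::::::::
7) ::::::::
::::::::
::::ZZ::
:::^:Z::
:::ZZ:::
::::::::
8) ::::::::
::::::::
::::ZZ::
:::Z>Z::
:::ZZ:::
::::::::
9) ::::::::
::::::::
::::ZZ::
:::ZZZ::
:::Zv:::
::::::::
10) ::::::::
::::::::
::::ZZ::
:::ZZZ::
:::Z:>::
::::::::
11) ::::::::
::::::::
::::ZZ::
:::ZZZ::
:::Z:Z::
:::::v::

1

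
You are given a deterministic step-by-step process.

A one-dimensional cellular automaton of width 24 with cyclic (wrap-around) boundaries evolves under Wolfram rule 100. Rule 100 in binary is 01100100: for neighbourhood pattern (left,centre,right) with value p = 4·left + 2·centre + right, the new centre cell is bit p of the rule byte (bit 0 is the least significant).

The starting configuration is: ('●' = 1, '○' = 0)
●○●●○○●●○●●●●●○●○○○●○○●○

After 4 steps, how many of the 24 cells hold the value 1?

4

gen 0: ●○●●○○●●○●●●●●○●○○○●○○●○
gen 1: ●●○●○○○●●○○○○●●●○○○●○○●●
gen 2: ○●●●○○○○●○○○○○○●○○○●○○○○
gen 3: ○○○●○○○○●○○○○○○●○○○●○○○○
gen 4: ○○○●○○○○●○○○○○○●○○○●○○○○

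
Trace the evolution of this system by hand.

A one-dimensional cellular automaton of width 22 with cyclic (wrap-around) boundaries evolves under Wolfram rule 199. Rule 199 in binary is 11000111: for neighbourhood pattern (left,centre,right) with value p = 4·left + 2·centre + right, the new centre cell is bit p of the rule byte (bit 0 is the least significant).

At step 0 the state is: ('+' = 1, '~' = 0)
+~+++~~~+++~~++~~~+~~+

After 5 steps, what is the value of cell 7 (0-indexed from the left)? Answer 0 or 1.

step 0: +~+++~~~+++~~++~~~+~~+
step 1: +~~++~++~++~+~+~+++~+~
step 2: +~+~+~~+~~+~+~+~~++~+~
step 3: +~+~+~++~++~+~+~+~+~+~
step 4: +~+~+~~+~~+~+~+~+~+~+~
step 5: +~+~+~++~++~+~+~+~+~+~

1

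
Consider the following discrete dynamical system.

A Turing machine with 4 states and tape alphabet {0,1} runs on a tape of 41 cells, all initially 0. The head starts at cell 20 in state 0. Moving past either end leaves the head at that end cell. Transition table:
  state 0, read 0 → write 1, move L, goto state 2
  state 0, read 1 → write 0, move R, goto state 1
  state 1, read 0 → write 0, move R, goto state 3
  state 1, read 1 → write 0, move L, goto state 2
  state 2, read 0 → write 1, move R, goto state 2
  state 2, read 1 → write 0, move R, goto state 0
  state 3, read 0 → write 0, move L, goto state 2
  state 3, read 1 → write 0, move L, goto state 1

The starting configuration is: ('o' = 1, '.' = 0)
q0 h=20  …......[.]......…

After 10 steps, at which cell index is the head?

22

gen 0: q0 h=20  …......[.]......…
gen 1: q2 h=19  …......[.]o.....…
gen 2: q2 h=20  ….....o[o]......…
gen 3: q0 h=21  …....o.[.]......…
gen 4: q2 h=20  ….....o[.]o.....…
gen 5: q2 h=21  …....oo[o]......…
gen 6: q0 h=22  …...oo.[.]......…
gen 7: q2 h=21  …....oo[.]o.....…
gen 8: q2 h=22  …...ooo[o]......…
gen 9: q0 h=23  …..ooo.[.]......…
gen 10: q2 h=22  …...ooo[.]o.....…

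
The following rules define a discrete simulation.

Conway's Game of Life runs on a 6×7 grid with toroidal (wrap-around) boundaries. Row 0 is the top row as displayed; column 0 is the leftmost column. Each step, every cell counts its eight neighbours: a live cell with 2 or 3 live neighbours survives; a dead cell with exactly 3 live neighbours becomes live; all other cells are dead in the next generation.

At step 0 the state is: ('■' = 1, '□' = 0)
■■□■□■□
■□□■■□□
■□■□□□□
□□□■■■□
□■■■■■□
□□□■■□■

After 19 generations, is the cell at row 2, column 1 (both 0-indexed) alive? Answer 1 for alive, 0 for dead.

1

step 0: ■■□■□■□
■□□■■□□
■□■□□□□
□□□■■■□
□■■■■■□
□□□■■□■
step 1: ■■□□□■□
■□□■■□□
□■■□□■■
□□□□□■■
□□□□□□■
□□□□□□■
step 2: ■■□□■■□
□□□■■□□
□■■■□□□
□□□□□□□
■□□□□□■
□□□□□■■
step 3: ■□□■□□□
■□□□□■□
□□■■■□□
■■■□□□□
■□□□□■■
□■□□■□□
step 4: ■■□□■□■
□■■□□□■
■□■■■□■
■□■□■■□
□□■□□■■
□■□□■■□
step 5: □□□■■□■
□□□□■□□
□□□□■□□
■□■□□□□
■□■□□□□
□■■■■□□
step 6: □□□□□□□
□□□□■□□
□□□■□□□
□□□■□□□
■□□□□□□
■■□□■■□
step 7: □□□□■■□
□□□□□□□
□□□■■□□
□□□□□□□
■■□□■□■
■■□□□□■
step 8: ■□□□□■■
□□□■□■□
□□□□□□□
■□□■■■□
□■□□□■■
□■□□■□□
step 9: ■□□□□■■
□□□□■■□
□□□■□■■
■□□□■■□
□■■■□□■
□■□□■□□
step 10: ■□□□□□■
■□□□□□□
□□□■□□□
■■□□□□□
□■■■□□■
□■□■■□□
step 11: ■■□□□□■
■□□□□□■
■■□□□□□
■■□■□□□
□□□■■□□
□■□■■■■
step 12: □■■□■□□
□□□□□□□
□□■□□□□
■■□■■□□
□■□□□□■
□■□■□□■
step 13: ■■■■□□□
□■■■□□□
□■■■□□□
■■□■□□□
□■□■■■■
□■□■□■□
step 14: ■□□□□□□
□□□□■□□
□□□□■□□
□□□□□■■
□■□■□■■
□□□□□■□
step 15: □□□□□□□
□□□□□□□
□□□□■□□
■□□□□□■
■□□□□□□
■□□□■■□
step 16: □□□□□□□
□□□□□□□
□□□□□□□
■□□□□□■
■■□□□■□
□□□□□□■
step 17: □□□□□□□
□□□□□□□
□□□□□□□
■■□□□□■
□■□□□■□
■□□□□□■
step 18: □□□□□□□
□□□□□□□
■□□□□□□
■■□□□□■
□■□□□■□
■□□□□□■
step 19: □□□□□□□
□□□□□□□
■■□□□□■
□■□□□□■
□■□□□■□
■□□□□□■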